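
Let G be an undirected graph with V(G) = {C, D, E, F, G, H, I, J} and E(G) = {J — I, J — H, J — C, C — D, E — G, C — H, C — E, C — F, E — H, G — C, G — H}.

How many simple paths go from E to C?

E–C
E–G–C
E–G–H–C
E–G–H–J–C
E–H–C
E–H–G–C
E–H–J–C

7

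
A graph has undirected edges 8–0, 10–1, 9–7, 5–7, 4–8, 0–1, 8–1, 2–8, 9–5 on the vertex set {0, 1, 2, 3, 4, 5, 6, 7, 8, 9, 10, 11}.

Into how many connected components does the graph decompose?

From 0: component {0, 1, 2, 4, 8, 10}.
From 3: component {3}.
From 5: component {5, 7, 9}.
From 6: component {6}.
From 11: component {11}.
That's 5 components.

5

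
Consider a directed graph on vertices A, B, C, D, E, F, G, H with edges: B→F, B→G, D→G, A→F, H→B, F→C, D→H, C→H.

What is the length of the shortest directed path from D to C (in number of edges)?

Distance 0: D.
Distance 1: G, H.
Distance 2: B.
Distance 3: F.
Distance 4: C — contains C.

4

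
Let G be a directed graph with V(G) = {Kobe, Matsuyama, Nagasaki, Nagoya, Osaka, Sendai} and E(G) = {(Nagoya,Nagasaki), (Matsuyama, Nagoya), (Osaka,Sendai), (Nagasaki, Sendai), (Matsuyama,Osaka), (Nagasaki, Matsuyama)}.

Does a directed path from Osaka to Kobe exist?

Explore from Osaka.
Distance 1: reach Sendai.
The search from Osaka is exhausted; no directed path reaches Kobe.

No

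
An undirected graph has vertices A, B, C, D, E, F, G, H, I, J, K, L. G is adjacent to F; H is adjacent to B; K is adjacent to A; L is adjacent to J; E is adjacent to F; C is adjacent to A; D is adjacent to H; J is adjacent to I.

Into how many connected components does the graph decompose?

4

From A: component {A, C, K}.
From B: component {B, D, H}.
From E: component {E, F, G}.
From I: component {I, J, L}.
That's 4 components.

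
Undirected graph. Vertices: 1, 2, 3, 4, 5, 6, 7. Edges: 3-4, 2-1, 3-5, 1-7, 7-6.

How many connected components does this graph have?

From 1: component {1, 2, 6, 7}.
From 3: component {3, 4, 5}.
That's 2 components.

2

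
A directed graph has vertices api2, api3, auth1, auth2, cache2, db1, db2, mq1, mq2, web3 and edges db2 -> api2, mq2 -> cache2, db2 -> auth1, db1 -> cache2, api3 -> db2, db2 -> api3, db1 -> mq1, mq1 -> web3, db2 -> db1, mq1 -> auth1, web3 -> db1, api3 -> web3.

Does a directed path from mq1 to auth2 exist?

No

Explore from mq1.
Distance 1: reach auth1, web3.
Distance 2: reach db1.
Distance 3: reach cache2.
The search from mq1 is exhausted; no directed path reaches auth2.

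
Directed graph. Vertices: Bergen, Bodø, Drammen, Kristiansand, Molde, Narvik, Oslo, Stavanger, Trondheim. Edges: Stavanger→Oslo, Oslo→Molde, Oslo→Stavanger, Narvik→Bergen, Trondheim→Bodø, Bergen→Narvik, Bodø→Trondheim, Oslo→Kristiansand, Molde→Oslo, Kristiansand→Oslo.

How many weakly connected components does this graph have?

4

From Bergen: component {Bergen, Narvik}.
From Bodø: component {Bodø, Trondheim}.
From Drammen: component {Drammen}.
From Kristiansand: component {Kristiansand, Molde, Oslo, Stavanger}.
That's 4 components.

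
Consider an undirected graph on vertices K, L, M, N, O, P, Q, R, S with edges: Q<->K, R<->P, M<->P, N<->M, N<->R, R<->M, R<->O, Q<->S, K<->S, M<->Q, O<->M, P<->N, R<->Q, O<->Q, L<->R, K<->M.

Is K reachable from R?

Yes

Explore from R.
Distance 1: reach L, M, N, O, P, Q.
Distance 2: reach K, S.
Found K.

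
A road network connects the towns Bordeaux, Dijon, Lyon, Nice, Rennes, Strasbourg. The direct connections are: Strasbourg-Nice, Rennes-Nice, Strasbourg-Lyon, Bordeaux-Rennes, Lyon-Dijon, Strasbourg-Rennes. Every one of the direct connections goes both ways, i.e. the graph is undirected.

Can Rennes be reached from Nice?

Explore from Nice.
Distance 1: reach Rennes, Strasbourg.
Found Rennes.

Yes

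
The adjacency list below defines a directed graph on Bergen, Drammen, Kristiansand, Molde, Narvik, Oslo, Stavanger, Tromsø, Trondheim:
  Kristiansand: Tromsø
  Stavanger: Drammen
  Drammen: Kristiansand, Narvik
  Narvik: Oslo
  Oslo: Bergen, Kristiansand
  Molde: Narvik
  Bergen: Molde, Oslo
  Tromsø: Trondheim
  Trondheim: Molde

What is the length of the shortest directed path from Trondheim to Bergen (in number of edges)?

4

Distance 0: Trondheim.
Distance 1: Molde.
Distance 2: Narvik.
Distance 3: Oslo.
Distance 4: Bergen, Kristiansand — contains Bergen.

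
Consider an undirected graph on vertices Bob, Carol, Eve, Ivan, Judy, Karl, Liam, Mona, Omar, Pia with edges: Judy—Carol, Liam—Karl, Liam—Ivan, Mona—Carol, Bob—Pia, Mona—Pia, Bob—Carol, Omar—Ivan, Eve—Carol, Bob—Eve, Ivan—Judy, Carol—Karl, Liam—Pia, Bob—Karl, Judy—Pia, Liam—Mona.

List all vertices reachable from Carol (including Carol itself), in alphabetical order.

Bob, Carol, Eve, Ivan, Judy, Karl, Liam, Mona, Omar, Pia

Start at Carol.
Its neighbours: Bob, Eve, Judy, Karl, Mona.
Then their neighbours: Ivan, Liam, Pia.
Then next layer: Omar.
Every vertex is now reached.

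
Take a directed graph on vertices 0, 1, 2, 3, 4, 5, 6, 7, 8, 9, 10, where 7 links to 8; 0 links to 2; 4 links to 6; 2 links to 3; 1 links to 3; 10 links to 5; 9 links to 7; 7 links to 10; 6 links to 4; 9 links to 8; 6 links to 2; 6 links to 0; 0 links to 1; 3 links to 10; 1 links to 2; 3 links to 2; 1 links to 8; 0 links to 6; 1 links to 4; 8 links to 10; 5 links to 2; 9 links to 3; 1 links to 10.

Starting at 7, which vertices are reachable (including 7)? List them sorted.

2, 3, 5, 7, 8, 10

Start at 7.
Its neighbours: 8, 10.
Then their neighbours: 5.
Then next layer: 2.
Then next layer: 3.
Nothing further is reachable.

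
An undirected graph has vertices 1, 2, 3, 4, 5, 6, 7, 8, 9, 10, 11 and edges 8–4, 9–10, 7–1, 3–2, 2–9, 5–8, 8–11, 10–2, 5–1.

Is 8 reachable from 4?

Explore from 4.
Distance 1: reach 8.
Found 8.

Yes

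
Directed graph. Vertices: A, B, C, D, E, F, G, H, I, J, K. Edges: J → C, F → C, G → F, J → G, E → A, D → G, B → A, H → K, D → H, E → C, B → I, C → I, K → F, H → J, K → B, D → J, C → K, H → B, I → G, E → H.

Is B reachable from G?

Explore from G.
Distance 1: reach F.
Distance 2: reach C.
Distance 3: reach I, K.
Distance 4: reach B.
Found B.

Yes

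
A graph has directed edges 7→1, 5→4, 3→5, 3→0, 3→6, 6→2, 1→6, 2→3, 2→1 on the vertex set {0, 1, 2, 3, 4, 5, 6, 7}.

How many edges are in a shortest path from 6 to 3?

2

Distance 0: 6.
Distance 1: 2.
Distance 2: 1, 3 — contains 3.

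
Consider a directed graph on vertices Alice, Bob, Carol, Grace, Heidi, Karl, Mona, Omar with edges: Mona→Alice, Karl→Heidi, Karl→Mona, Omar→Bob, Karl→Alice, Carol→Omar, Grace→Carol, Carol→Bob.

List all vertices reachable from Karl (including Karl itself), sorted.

Alice, Heidi, Karl, Mona

Start at Karl.
Its neighbours: Alice, Heidi, Mona.
Nothing further is reachable.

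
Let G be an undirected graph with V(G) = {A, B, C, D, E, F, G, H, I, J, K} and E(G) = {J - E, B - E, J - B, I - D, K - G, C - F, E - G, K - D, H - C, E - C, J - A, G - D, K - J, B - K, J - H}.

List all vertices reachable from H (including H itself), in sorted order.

Start at H.
Its neighbours: C, J.
Then their neighbours: A, B, E, F, K.
Then next layer: D, G.
Then next layer: I.
Every vertex is now reached.

A, B, C, D, E, F, G, H, I, J, K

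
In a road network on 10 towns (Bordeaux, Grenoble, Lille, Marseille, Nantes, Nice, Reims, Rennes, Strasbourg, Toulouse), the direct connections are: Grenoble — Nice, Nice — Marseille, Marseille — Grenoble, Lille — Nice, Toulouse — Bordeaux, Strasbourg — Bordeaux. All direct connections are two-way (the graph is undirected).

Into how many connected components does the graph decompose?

From Bordeaux: component {Bordeaux, Strasbourg, Toulouse}.
From Grenoble: component {Grenoble, Lille, Marseille, Nice}.
From Nantes: component {Nantes}.
From Reims: component {Reims}.
From Rennes: component {Rennes}.
That's 5 components.

5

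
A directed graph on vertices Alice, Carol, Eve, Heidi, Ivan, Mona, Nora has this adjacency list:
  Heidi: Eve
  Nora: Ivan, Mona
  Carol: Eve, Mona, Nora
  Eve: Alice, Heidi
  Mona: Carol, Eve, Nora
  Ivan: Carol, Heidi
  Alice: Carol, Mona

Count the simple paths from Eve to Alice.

1

Eve→Alice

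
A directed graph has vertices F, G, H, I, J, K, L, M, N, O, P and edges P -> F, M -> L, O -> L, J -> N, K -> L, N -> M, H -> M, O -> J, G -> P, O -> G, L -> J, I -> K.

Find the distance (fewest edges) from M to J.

Distance 0: M.
Distance 1: L.
Distance 2: J — contains J.

2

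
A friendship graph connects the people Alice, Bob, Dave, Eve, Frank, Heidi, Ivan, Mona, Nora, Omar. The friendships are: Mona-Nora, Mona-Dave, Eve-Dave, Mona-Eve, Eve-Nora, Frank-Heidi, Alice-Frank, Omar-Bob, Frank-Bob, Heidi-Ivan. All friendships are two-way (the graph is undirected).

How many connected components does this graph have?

From Alice: component {Alice, Bob, Frank, Heidi, Ivan, Omar}.
From Dave: component {Dave, Eve, Mona, Nora}.
That's 2 components.

2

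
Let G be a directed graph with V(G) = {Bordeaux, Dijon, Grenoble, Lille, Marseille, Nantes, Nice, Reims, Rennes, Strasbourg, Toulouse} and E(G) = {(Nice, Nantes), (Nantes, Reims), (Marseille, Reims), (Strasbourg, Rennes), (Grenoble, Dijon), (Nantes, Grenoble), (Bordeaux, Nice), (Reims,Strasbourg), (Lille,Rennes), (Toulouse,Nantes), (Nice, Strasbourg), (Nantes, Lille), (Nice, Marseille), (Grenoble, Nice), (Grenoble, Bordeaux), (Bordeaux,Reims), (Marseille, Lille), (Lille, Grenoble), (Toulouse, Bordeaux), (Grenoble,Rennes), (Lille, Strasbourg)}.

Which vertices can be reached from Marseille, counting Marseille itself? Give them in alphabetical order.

Start at Marseille.
Its neighbours: Lille, Reims.
Then their neighbours: Grenoble, Rennes, Strasbourg.
Then next layer: Bordeaux, Dijon, Nice.
Then next layer: Nantes.
Nothing further is reachable.

Bordeaux, Dijon, Grenoble, Lille, Marseille, Nantes, Nice, Reims, Rennes, Strasbourg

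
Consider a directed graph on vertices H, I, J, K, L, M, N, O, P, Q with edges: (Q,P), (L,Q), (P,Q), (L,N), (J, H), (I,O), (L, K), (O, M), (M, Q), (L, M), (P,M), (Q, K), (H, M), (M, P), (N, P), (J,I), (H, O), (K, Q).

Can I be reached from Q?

No

Explore from Q.
Distance 1: reach K, P.
Distance 2: reach M.
The search from Q is exhausted; no directed path reaches I.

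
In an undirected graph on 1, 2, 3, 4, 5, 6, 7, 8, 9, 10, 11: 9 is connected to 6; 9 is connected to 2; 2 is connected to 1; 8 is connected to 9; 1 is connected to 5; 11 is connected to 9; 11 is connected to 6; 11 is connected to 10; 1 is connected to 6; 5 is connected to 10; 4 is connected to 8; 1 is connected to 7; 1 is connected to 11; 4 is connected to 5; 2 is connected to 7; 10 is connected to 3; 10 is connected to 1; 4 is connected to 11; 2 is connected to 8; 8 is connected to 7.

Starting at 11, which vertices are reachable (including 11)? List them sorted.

Start at 11.
Its neighbours: 1, 4, 6, 9, 10.
Then their neighbours: 2, 3, 5, 7, 8.
Every vertex is now reached.

1, 2, 3, 4, 5, 6, 7, 8, 9, 10, 11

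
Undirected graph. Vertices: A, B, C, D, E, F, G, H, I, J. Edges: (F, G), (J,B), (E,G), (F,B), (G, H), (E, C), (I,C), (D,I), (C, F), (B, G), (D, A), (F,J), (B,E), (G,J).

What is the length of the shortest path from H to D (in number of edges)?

Distance 0: H.
Distance 1: G.
Distance 2: B, E, F, J.
Distance 3: C.
Distance 4: I.
Distance 5: D — contains D.

5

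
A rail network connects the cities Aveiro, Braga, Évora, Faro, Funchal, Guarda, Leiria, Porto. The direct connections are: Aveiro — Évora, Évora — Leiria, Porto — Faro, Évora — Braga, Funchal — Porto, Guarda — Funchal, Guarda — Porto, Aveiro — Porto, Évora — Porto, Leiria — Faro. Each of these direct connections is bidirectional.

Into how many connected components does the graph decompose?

1

From Aveiro: component {Aveiro, Braga, Évora, Faro, Funchal, Guarda, Leiria, Porto}.
That's 1 component.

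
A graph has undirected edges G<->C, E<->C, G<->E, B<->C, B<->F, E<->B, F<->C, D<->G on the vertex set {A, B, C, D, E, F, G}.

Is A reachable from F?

Explore from F.
Distance 1: reach B, C.
Distance 2: reach E, G.
Distance 3: reach D.
The search is exhausted without reaching A; it lies in a different component.

No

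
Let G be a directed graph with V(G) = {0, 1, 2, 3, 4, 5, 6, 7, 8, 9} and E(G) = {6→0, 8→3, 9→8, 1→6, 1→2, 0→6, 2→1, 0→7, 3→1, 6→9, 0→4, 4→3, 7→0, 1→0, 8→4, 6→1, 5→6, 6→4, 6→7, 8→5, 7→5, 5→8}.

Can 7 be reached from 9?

Explore from 9.
Distance 1: reach 8.
Distance 2: reach 3, 4, 5.
Distance 3: reach 1, 6.
Distance 4: reach 0, 2, 7.
Found 7.

Yes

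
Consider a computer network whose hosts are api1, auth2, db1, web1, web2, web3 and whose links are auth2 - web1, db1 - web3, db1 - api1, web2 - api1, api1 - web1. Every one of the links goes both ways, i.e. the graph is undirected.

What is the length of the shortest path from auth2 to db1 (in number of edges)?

3

Distance 0: auth2.
Distance 1: web1.
Distance 2: api1.
Distance 3: db1, web2 — contains db1.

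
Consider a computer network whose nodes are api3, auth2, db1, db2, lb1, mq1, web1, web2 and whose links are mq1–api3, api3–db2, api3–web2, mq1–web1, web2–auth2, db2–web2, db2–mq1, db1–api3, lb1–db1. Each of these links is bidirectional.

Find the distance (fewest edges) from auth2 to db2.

2

Distance 0: auth2.
Distance 1: web2.
Distance 2: api3, db2 — contains db2.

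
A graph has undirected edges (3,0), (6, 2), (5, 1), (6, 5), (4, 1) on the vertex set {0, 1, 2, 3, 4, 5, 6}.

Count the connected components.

From 0: component {0, 3}.
From 1: component {1, 2, 4, 5, 6}.
That's 2 components.

2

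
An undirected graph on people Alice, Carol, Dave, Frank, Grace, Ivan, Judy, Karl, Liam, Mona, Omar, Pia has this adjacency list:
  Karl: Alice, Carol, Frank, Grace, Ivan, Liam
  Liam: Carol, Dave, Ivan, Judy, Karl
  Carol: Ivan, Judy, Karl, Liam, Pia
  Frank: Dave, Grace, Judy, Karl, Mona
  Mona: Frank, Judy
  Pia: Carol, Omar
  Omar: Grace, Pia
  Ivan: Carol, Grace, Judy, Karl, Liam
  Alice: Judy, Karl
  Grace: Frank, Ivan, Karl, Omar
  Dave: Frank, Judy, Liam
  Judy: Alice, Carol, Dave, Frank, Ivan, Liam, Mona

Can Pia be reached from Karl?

Yes

Explore from Karl.
Distance 1: reach Alice, Carol, Frank, Grace, Ivan, Liam.
Distance 2: reach Dave, Judy, Mona, Omar, Pia.
Found Pia.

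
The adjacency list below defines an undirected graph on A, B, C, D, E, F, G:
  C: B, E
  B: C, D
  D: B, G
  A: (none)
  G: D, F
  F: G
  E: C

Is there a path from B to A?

Explore from B.
Distance 1: reach C, D.
Distance 2: reach E, G.
Distance 3: reach F.
The search is exhausted without reaching A; it lies in a different component.

No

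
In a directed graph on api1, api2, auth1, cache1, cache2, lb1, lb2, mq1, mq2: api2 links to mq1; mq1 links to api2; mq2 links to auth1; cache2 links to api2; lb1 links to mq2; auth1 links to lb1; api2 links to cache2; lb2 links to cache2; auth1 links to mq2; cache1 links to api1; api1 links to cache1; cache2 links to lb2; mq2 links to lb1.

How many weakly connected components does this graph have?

From api1: component {api1, cache1}.
From api2: component {api2, cache2, lb2, mq1}.
From auth1: component {auth1, lb1, mq2}.
That's 3 components.

3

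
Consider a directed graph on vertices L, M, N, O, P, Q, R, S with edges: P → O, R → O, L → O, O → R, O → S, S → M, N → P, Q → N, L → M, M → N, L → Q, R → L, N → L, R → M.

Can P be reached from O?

Yes

Explore from O.
Distance 1: reach R, S.
Distance 2: reach L, M.
Distance 3: reach N, Q.
Distance 4: reach P.
Found P.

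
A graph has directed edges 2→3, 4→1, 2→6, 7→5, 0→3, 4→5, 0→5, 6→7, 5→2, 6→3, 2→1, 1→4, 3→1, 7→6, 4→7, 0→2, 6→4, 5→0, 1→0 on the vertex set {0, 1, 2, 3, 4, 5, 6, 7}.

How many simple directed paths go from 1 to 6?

1→0→2→6
1→0→5→2→6
1→4→5→0→2→6
1→4→5→2→6
1→4→7→5→0→2→6
1→4→7→5→2→6
1→4→7→6

7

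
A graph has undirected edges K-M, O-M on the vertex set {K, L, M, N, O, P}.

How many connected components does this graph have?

From K: component {K, M, O}.
From L: component {L}.
From N: component {N}.
From P: component {P}.
That's 4 components.

4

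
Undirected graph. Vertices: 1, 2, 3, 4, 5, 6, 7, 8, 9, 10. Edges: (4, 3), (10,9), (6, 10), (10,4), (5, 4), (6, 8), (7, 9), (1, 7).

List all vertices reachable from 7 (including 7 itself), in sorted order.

1, 3, 4, 5, 6, 7, 8, 9, 10

Start at 7.
Its neighbours: 1, 9.
Then their neighbours: 10.
Then next layer: 4, 6.
Then next layer: 3, 5, 8.
Nothing further is reachable.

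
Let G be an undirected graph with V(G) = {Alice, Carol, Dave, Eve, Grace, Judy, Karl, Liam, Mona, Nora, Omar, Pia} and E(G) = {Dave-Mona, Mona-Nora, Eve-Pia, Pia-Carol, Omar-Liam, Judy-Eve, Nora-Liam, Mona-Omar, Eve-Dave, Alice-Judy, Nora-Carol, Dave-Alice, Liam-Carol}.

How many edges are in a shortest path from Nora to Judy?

Distance 0: Nora.
Distance 1: Carol, Liam, Mona.
Distance 2: Dave, Omar, Pia.
Distance 3: Alice, Eve.
Distance 4: Judy — contains Judy.

4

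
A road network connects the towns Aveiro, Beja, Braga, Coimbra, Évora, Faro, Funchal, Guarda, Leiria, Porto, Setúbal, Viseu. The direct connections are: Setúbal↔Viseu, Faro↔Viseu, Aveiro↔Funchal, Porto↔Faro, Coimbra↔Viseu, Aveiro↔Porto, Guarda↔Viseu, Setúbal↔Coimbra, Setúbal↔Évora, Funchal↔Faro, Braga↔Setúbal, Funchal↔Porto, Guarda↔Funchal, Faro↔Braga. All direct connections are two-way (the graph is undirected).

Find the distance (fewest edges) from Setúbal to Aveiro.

4

Distance 0: Setúbal.
Distance 1: Braga, Coimbra, Évora, Viseu.
Distance 2: Faro, Guarda.
Distance 3: Funchal, Porto.
Distance 4: Aveiro — contains Aveiro.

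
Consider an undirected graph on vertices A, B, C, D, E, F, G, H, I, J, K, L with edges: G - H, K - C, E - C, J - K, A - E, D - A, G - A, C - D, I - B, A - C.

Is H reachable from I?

No

Explore from I.
Distance 1: reach B.
The search is exhausted without reaching H; it lies in a different component.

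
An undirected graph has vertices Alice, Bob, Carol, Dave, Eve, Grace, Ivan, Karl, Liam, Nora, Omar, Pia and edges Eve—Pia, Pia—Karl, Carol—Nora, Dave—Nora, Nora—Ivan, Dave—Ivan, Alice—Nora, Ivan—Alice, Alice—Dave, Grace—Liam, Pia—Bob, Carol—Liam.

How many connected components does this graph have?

From Alice: component {Alice, Carol, Dave, Grace, Ivan, Liam, Nora}.
From Bob: component {Bob, Eve, Karl, Pia}.
From Omar: component {Omar}.
That's 3 components.

3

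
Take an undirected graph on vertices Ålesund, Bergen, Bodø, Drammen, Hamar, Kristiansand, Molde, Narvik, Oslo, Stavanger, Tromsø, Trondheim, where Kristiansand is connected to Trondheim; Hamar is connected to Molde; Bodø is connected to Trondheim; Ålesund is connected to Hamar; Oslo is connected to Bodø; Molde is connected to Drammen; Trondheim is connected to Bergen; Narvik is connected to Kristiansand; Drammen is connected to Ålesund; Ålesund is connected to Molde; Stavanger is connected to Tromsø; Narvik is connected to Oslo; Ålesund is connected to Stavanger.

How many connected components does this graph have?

2

From Ålesund: component {Ålesund, Drammen, Hamar, Molde, Stavanger, Tromsø}.
From Bergen: component {Bergen, Bodø, Kristiansand, Narvik, Oslo, Trondheim}.
That's 2 components.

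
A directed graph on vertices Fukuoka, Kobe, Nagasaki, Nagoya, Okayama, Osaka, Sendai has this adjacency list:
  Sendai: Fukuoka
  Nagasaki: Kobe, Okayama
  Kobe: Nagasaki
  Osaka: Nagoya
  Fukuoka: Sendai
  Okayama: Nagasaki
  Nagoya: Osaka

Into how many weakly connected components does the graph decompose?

3

From Fukuoka: component {Fukuoka, Sendai}.
From Kobe: component {Kobe, Nagasaki, Okayama}.
From Nagoya: component {Nagoya, Osaka}.
That's 3 components.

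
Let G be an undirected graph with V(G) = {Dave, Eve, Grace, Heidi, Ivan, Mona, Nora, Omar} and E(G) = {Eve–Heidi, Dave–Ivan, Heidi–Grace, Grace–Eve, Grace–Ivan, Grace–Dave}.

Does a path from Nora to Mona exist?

No

Nora has no edges, so nothing is reachable from it.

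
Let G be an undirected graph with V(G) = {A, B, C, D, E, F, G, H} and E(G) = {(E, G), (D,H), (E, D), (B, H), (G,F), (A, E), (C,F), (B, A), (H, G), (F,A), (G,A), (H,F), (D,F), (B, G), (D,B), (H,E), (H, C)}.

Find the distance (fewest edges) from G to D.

Distance 0: G.
Distance 1: A, B, E, F, H.
Distance 2: C, D — contains D.

2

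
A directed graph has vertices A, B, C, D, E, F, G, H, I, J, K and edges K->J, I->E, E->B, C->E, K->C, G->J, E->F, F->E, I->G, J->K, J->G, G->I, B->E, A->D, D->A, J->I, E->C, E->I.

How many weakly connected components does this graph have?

3

From A: component {A, D}.
From B: component {B, C, E, F, G, I, J, K}.
From H: component {H}.
That's 3 components.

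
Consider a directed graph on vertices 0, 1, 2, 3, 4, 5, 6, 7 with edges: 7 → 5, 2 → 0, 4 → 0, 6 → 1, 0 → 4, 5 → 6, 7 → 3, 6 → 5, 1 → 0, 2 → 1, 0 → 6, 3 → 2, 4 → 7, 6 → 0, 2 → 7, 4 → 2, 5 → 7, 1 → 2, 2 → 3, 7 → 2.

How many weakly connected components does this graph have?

From 0: component {0, 1, 2, 3, 4, 5, 6, 7}.
That's 1 component.

1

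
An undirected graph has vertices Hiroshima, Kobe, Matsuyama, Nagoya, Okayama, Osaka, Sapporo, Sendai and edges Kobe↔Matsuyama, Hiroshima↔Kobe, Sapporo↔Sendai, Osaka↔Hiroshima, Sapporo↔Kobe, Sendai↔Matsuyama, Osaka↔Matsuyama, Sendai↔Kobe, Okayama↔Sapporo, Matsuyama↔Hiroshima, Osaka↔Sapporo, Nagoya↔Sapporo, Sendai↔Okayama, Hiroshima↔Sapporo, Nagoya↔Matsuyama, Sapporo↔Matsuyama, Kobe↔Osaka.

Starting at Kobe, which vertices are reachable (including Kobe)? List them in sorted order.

Hiroshima, Kobe, Matsuyama, Nagoya, Okayama, Osaka, Sapporo, Sendai

Start at Kobe.
Its neighbours: Hiroshima, Matsuyama, Osaka, Sapporo, Sendai.
Then their neighbours: Nagoya, Okayama.
Every vertex is now reached.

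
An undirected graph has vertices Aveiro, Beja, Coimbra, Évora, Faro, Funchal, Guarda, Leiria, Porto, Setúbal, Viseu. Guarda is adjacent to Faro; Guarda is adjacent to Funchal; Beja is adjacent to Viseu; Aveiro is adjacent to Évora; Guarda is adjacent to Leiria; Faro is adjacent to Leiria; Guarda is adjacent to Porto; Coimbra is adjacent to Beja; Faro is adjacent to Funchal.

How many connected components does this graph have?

4

From Aveiro: component {Aveiro, Évora}.
From Beja: component {Beja, Coimbra, Viseu}.
From Faro: component {Faro, Funchal, Guarda, Leiria, Porto}.
From Setúbal: component {Setúbal}.
That's 4 components.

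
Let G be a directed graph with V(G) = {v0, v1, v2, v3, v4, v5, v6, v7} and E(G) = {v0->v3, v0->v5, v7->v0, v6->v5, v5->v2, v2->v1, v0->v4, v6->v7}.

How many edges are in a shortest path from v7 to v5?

2

Distance 0: v7.
Distance 1: v0.
Distance 2: v3, v4, v5 — contains v5.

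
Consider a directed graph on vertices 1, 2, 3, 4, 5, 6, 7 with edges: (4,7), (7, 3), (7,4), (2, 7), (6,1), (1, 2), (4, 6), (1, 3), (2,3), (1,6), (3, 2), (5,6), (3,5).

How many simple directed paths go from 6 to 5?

6→1→2→3→5
6→1→2→7→3→5
6→1→3→5

3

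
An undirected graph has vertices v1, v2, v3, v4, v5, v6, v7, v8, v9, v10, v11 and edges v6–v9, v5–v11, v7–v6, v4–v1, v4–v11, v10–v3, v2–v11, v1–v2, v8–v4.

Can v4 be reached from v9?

No

Explore from v9.
Distance 1: reach v6.
Distance 2: reach v7.
The search is exhausted without reaching v4; it lies in a different component.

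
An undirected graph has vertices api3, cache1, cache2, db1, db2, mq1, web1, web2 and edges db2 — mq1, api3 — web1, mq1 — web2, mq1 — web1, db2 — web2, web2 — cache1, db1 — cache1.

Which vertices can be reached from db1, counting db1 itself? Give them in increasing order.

Start at db1.
Its neighbours: cache1.
Then their neighbours: web2.
Then next layer: db2, mq1.
Then next layer: web1.
Then next layer: api3.
Nothing further is reachable.

api3, cache1, db1, db2, mq1, web1, web2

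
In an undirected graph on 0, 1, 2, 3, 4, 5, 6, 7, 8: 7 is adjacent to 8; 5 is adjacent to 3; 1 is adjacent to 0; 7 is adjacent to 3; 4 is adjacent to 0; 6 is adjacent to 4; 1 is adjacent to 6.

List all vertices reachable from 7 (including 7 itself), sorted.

3, 5, 7, 8

Start at 7.
Its neighbours: 3, 8.
Then their neighbours: 5.
Nothing further is reachable.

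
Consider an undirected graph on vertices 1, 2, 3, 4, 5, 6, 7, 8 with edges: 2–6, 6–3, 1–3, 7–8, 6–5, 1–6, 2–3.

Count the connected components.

3

From 1: component {1, 2, 3, 5, 6}.
From 4: component {4}.
From 7: component {7, 8}.
That's 3 components.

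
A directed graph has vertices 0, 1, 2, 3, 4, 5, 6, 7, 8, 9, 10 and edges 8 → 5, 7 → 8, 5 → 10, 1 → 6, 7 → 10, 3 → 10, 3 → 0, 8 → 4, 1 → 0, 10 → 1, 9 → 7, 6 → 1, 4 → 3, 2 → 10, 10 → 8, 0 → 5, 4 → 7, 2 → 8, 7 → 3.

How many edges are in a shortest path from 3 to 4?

Distance 0: 3.
Distance 1: 0, 10.
Distance 2: 1, 5, 8.
Distance 3: 4, 6 — contains 4.

3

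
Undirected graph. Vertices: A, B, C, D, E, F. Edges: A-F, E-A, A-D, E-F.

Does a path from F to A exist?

Explore from F.
Distance 1: reach A, E.
Found A.

Yes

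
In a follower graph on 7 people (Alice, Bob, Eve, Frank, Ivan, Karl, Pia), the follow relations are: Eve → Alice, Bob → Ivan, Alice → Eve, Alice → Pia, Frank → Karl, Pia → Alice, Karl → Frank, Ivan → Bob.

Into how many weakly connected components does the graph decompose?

From Alice: component {Alice, Eve, Pia}.
From Bob: component {Bob, Ivan}.
From Frank: component {Frank, Karl}.
That's 3 components.

3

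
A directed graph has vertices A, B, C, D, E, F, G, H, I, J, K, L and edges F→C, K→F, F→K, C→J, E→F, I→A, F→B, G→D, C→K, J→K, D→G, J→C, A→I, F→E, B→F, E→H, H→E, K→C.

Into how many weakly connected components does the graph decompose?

4

From A: component {A, I}.
From B: component {B, C, E, F, H, J, K}.
From D: component {D, G}.
From L: component {L}.
That's 4 components.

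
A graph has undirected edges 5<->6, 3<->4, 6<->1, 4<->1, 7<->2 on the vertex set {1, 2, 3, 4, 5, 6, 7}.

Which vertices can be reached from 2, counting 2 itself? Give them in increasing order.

Start at 2.
Its neighbours: 7.
Nothing further is reachable.

2, 7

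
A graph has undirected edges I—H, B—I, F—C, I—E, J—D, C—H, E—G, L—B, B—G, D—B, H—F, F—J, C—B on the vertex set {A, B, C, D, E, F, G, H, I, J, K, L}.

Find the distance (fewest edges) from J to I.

Distance 0: J.
Distance 1: D, F.
Distance 2: B, C, H.
Distance 3: G, I, L — contains I.

3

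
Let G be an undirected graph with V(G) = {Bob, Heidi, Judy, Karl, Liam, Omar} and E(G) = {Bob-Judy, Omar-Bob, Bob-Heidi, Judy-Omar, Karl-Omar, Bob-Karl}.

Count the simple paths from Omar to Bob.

Omar–Bob
Omar–Judy–Bob
Omar–Karl–Bob

3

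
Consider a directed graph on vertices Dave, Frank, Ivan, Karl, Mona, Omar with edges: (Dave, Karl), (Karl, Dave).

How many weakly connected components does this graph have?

From Dave: component {Dave, Karl}.
From Frank: component {Frank}.
From Ivan: component {Ivan}.
From Mona: component {Mona}.
From Omar: component {Omar}.
That's 5 components.

5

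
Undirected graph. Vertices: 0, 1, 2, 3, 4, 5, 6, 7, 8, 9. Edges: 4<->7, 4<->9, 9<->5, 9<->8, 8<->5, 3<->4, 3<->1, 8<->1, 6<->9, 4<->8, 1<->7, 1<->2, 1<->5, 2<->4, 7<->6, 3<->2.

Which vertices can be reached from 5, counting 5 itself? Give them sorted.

1, 2, 3, 4, 5, 6, 7, 8, 9

Start at 5.
Its neighbours: 1, 8, 9.
Then their neighbours: 2, 3, 4, 6, 7.
Nothing further is reachable.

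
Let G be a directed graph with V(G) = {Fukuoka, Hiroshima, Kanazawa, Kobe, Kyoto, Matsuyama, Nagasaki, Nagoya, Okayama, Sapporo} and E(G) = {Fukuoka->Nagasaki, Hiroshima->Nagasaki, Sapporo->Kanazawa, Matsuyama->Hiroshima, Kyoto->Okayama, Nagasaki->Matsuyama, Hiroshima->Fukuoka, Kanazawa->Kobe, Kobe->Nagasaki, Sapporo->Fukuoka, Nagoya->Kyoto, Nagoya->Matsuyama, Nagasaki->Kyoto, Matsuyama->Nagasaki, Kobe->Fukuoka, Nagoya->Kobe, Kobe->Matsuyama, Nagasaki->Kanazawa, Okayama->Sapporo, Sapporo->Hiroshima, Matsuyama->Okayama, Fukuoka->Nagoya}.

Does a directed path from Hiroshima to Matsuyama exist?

Yes

Explore from Hiroshima.
Distance 1: reach Fukuoka, Nagasaki.
Distance 2: reach Kanazawa, Kyoto, Matsuyama, Nagoya.
Found Matsuyama.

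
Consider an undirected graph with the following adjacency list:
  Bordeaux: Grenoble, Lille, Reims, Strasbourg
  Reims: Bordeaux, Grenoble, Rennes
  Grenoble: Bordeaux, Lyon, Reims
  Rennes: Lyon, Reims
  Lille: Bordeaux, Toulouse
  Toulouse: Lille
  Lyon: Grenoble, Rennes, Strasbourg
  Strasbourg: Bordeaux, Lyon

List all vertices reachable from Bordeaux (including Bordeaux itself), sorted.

Bordeaux, Grenoble, Lille, Lyon, Reims, Rennes, Strasbourg, Toulouse

Start at Bordeaux.
Its neighbours: Grenoble, Lille, Reims, Strasbourg.
Then their neighbours: Lyon, Rennes, Toulouse.
Every vertex is now reached.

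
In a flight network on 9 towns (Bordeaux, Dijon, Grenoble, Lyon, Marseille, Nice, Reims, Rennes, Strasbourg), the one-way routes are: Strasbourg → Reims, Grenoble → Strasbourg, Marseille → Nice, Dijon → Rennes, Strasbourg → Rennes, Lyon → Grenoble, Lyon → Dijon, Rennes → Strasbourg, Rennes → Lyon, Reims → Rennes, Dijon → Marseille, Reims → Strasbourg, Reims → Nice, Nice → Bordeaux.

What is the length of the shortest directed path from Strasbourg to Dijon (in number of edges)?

3

Distance 0: Strasbourg.
Distance 1: Reims, Rennes.
Distance 2: Lyon, Nice.
Distance 3: Bordeaux, Dijon, Grenoble — contains Dijon.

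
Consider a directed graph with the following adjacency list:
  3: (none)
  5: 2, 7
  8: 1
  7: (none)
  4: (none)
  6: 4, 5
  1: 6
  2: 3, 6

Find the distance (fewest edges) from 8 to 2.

Distance 0: 8.
Distance 1: 1.
Distance 2: 6.
Distance 3: 4, 5.
Distance 4: 2, 7 — contains 2.

4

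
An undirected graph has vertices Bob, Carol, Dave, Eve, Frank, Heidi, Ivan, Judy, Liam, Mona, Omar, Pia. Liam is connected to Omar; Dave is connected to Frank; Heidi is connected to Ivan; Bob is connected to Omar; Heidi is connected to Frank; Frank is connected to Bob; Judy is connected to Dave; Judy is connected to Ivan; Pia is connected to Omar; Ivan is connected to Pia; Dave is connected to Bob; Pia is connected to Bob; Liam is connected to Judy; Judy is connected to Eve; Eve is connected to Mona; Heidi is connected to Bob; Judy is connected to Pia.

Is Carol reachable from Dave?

No

Explore from Dave.
Distance 1: reach Bob, Frank, Judy.
Distance 2: reach Eve, Heidi, Ivan, Liam, Omar, Pia.
Distance 3: reach Mona.
The search is exhausted without reaching Carol; it lies in a different component.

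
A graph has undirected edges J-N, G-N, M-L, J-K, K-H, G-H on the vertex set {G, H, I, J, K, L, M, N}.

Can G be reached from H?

Yes

Explore from H.
Distance 1: reach G, K.
Found G.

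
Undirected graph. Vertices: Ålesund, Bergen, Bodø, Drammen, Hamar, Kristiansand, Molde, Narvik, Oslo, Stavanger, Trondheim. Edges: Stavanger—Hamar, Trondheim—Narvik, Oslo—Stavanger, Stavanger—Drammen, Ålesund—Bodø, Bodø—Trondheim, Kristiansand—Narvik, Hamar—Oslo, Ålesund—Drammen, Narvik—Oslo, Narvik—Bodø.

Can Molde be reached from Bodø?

Explore from Bodø.
Distance 1: reach Ålesund, Narvik, Trondheim.
Distance 2: reach Drammen, Kristiansand, Oslo.
Distance 3: reach Hamar, Stavanger.
The search is exhausted without reaching Molde; it lies in a different component.

No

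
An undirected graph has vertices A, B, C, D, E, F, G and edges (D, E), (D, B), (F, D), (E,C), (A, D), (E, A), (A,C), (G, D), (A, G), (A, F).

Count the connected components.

1

From A: component {A, B, C, D, E, F, G}.
That's 1 component.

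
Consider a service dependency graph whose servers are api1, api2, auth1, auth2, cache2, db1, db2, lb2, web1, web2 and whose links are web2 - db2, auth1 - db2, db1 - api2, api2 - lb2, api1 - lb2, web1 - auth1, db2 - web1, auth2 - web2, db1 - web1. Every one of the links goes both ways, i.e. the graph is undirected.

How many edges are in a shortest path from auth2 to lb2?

Distance 0: auth2.
Distance 1: web2.
Distance 2: db2.
Distance 3: auth1, web1.
Distance 4: db1.
Distance 5: api2.
Distance 6: lb2 — contains lb2.

6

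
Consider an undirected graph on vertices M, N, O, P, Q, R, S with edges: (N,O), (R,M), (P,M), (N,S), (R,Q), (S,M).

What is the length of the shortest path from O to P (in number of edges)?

4

Distance 0: O.
Distance 1: N.
Distance 2: S.
Distance 3: M.
Distance 4: P, R — contains P.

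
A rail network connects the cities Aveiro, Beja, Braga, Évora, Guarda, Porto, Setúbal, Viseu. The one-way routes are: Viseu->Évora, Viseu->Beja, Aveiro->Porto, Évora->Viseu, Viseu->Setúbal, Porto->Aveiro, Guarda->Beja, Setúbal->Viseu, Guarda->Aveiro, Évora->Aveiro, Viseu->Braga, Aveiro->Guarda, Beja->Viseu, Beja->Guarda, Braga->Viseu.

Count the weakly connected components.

From Aveiro: component {Aveiro, Beja, Braga, Évora, Guarda, Porto, Setúbal, Viseu}.
That's 1 component.

1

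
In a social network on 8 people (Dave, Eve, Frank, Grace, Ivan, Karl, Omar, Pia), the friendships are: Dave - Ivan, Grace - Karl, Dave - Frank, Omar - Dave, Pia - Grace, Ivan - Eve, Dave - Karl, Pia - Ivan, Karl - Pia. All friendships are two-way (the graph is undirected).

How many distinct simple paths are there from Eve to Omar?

3

Eve–Ivan–Dave–Omar
Eve–Ivan–Pia–Grace–Karl–Dave–Omar
Eve–Ivan–Pia–Karl–Dave–Omar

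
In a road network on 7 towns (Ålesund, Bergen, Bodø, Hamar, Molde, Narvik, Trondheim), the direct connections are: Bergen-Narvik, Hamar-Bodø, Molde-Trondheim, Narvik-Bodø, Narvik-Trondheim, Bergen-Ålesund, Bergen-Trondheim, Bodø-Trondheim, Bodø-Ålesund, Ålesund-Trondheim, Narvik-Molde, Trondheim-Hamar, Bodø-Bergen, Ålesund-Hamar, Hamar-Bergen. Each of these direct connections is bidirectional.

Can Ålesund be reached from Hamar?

Explore from Hamar.
Distance 1: reach Ålesund, Bergen, Bodø, Trondheim.
Found Ålesund.

Yes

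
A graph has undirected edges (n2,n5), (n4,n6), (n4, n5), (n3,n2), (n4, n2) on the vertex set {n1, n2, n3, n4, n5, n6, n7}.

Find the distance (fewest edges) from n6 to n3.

3

Distance 0: n6.
Distance 1: n4.
Distance 2: n2, n5.
Distance 3: n3 — contains n3.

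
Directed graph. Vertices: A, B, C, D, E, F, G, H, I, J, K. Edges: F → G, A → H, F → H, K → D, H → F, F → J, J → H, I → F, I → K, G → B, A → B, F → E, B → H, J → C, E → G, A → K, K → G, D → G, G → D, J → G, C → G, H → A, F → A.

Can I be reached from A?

No

Explore from A.
Distance 1: reach B, H, K.
Distance 2: reach D, F, G.
Distance 3: reach E, J.
Distance 4: reach C.
The search from A is exhausted; no directed path reaches I.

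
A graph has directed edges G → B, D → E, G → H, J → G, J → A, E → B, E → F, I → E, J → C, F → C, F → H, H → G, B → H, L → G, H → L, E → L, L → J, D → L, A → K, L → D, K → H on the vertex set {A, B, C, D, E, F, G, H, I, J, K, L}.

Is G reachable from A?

Yes

Explore from A.
Distance 1: reach K.
Distance 2: reach H.
Distance 3: reach G, L.
Found G.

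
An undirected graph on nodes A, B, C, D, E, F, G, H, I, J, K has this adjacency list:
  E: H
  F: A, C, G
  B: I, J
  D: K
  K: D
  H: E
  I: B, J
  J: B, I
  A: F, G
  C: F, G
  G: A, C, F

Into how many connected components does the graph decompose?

4

From A: component {A, C, F, G}.
From B: component {B, I, J}.
From D: component {D, K}.
From E: component {E, H}.
That's 4 components.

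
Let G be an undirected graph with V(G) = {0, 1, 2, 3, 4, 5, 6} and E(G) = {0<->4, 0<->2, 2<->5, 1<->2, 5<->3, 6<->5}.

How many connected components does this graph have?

1

From 0: component {0, 1, 2, 3, 4, 5, 6}.
That's 1 component.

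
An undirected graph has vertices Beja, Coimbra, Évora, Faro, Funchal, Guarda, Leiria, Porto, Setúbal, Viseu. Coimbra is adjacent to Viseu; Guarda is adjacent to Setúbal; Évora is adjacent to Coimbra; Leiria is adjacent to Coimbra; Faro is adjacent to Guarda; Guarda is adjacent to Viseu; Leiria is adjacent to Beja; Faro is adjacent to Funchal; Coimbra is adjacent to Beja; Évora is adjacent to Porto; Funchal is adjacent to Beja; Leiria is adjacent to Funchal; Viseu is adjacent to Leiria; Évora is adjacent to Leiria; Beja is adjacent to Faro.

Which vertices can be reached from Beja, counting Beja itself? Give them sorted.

Beja, Coimbra, Évora, Faro, Funchal, Guarda, Leiria, Porto, Setúbal, Viseu

Start at Beja.
Its neighbours: Coimbra, Faro, Funchal, Leiria.
Then their neighbours: Évora, Guarda, Viseu.
Then next layer: Porto, Setúbal.
Every vertex is now reached.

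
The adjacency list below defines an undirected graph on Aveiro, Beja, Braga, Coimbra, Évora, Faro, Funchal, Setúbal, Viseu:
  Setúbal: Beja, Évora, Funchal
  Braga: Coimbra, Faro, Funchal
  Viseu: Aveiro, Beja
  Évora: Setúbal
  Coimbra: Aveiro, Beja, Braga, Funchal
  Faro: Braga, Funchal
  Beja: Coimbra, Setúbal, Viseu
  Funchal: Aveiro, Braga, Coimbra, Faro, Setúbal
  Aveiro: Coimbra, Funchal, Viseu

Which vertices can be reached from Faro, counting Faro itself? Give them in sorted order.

Start at Faro.
Its neighbours: Braga, Funchal.
Then their neighbours: Aveiro, Coimbra, Setúbal.
Then next layer: Beja, Évora, Viseu.
Every vertex is now reached.

Aveiro, Beja, Braga, Coimbra, Évora, Faro, Funchal, Setúbal, Viseu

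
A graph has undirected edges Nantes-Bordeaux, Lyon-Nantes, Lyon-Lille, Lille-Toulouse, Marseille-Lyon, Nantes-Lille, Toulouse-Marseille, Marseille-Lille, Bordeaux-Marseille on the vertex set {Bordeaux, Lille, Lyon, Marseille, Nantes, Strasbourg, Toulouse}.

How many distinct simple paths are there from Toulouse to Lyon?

10

Toulouse–Lille–Lyon
Toulouse–Lille–Marseille–Bordeaux–Nantes–Lyon
Toulouse–Lille–Marseille–Lyon
Toulouse–Lille–Nantes–Bordeaux–Marseille–Lyon
Toulouse–Lille–Nantes–Lyon
Toulouse–Marseille–Bordeaux–Nantes–Lille–Lyon
Toulouse–Marseille–Bordeaux–Nantes–Lyon
Toulouse–Marseille–Lille–Lyon
Toulouse–Marseille–Lille–Nantes–Lyon
Toulouse–Marseille–Lyon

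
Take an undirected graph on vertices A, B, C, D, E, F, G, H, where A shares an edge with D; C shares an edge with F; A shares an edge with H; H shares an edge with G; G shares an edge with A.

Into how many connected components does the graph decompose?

4

From A: component {A, D, G, H}.
From B: component {B}.
From C: component {C, F}.
From E: component {E}.
That's 4 components.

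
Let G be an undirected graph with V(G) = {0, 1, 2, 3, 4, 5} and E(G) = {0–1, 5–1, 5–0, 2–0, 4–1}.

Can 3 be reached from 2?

Explore from 2.
Distance 1: reach 0.
Distance 2: reach 1, 5.
Distance 3: reach 4.
The search is exhausted without reaching 3; it lies in a different component.

No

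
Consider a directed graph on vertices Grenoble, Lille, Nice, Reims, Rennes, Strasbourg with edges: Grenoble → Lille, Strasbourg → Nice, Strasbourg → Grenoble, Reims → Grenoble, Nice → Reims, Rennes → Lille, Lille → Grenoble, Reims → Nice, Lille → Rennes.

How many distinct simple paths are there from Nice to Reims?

1

Nice→Reims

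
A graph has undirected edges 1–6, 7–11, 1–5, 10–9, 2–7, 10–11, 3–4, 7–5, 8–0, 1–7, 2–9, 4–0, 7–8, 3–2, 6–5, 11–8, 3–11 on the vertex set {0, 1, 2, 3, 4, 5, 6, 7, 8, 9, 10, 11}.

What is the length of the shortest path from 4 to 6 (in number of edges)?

5

Distance 0: 4.
Distance 1: 0, 3.
Distance 2: 2, 8, 11.
Distance 3: 7, 9, 10.
Distance 4: 1, 5.
Distance 5: 6 — contains 6.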